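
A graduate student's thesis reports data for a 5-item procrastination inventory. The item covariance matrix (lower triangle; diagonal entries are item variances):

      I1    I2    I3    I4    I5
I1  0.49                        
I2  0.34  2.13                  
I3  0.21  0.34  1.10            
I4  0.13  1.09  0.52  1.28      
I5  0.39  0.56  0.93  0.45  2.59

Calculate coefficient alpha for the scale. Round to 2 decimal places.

coefficient alpha = 0.71

Σσᵢ² = 0.49 + 2.13 + 1.10 + 1.28 + 2.59 = 7.59
Σ_{i<j} σ_ij = 4.96
σ²_total = 7.59 + 2 × 4.96 = 17.51
α = (k/(k−1))·(1 − Σσᵢ²/σ²_total) = (5/4)·(1 − 7.59/17.51) = 0.71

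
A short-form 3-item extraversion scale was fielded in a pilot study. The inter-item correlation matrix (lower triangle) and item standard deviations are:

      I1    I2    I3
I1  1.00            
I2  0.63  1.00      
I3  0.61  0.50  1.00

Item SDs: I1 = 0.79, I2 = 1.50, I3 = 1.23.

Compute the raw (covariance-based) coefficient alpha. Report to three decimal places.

coefficient alpha = 0.761

Σσ²ᵢ = 0.79² + 1.50² + 1.23² = 4.3870
Covariances σ_ij = r_ij · s_i · s_j:
  σ(I1,I2) = 0.63 × 0.79 × 1.50 = 0.7466
  σ(I1,I3) = 0.61 × 0.79 × 1.23 = 0.5927
  σ(I2,I3) = 0.50 × 1.50 × 1.23 = 0.9225
σ²_T = Σσ²ᵢ + 2·Σσ_ij = 4.3870 + 2 × 2.2618 = 8.9106
α = (3/2)·(1 − 4.3870/8.9106) = 0.761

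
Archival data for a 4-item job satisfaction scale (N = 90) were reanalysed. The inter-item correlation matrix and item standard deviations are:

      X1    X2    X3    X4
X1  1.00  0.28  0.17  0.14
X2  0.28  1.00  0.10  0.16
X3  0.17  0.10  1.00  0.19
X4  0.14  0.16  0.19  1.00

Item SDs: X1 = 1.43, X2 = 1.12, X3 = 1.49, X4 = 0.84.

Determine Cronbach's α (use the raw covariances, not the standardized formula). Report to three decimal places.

Σσ²ᵢ = 1.43² + 1.12² + 1.49² + 0.84² = 6.2250
Covariances σ_ij = r_ij · s_i · s_j:
  σ(X1,X2) = 0.28 × 1.43 × 1.12 = 0.4484
  σ(X1,X3) = 0.17 × 1.43 × 1.49 = 0.3622
  σ(X1,X4) = 0.14 × 1.43 × 0.84 = 0.1682
  σ(X2,X3) = 0.10 × 1.12 × 1.49 = 0.1669
  σ(X2,X4) = 0.16 × 1.12 × 0.84 = 0.1505
  σ(X3,X4) = 0.19 × 1.49 × 0.84 = 0.2378
σ²_T = Σσ²ᵢ + 2·Σσ_ij = 6.2250 + 2 × 1.5340 = 9.2930
α = (4/3)·(1 − 6.2250/9.2930) = 0.440

Cronbach's α = 0.440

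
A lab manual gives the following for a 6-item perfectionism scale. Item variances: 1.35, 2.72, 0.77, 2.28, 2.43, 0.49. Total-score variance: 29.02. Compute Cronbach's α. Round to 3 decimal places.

ΣVar(i) = 1.35 + 2.72 + 0.77 + 2.28 + 2.43 + 0.49 = 10.04
α = (k/(k−1))·(1 − ΣVar(i)/σ²_total) = (6/5)·(1 − 10.04/29.02) = 0.785

Cronbach's α = 0.785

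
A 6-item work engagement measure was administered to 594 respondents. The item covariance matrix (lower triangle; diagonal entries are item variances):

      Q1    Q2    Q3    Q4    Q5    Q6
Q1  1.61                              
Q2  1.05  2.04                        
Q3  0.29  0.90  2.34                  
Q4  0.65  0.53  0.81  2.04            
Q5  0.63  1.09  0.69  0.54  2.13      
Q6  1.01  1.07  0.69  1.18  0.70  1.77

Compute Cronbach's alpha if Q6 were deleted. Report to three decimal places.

Remaining items: Q1, Q2, Q3, Q4, Q5 (k = 5).
sum of item variances = 1.61 + 2.04 + 2.34 + 2.04 + 2.13 = 10.16
σ²_total = 10.16 + 2 × 7.18 = 24.52
α (item deleted) = (5/4)·(1 − 10.16/24.52) = 0.732

α = 0.732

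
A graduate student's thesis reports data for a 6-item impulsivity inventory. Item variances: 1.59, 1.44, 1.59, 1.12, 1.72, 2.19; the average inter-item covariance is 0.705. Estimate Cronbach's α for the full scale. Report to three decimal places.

α = 0.824

ΣVar(i) = 1.59 + 1.44 + 1.59 + 1.12 + 1.72 + 2.19 = 9.65
Sum of the 15 distinct covariances = 15 × 0.705 = 10.575
Var(T) = ΣVar(i) + 2·Σcov = 9.65 + 2 × 10.575 = 30.800
α = (6/5)·(1 − 9.65/30.800) = 0.824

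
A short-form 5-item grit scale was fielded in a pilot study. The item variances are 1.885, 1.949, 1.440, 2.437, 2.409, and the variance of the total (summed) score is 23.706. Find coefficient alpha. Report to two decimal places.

coefficient alpha = 0.72

ΣVar(i) = 1.885 + 1.949 + 1.440 + 2.437 + 2.409 = 10.120
α = (k/(k−1))·(1 − ΣVar(i)/total variance) = (5/4)·(1 − 10.120/23.706) = 0.72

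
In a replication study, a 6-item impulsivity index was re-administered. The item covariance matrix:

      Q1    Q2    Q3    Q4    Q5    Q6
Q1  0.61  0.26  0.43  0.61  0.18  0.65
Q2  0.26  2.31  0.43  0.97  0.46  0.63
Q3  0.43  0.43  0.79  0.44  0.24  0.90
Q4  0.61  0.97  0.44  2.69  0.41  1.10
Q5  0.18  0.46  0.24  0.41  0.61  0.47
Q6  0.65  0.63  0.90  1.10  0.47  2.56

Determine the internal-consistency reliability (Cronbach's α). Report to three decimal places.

Σσ²ᵢ = 0.61 + 2.31 + 0.79 + 2.69 + 0.61 + 2.56 = 9.57
Σ_{i<j} σ_ij = 8.18
σ²_total = 9.57 + 2 × 8.18 = 25.93
α = (k/(k−1))·(1 − Σσ²ᵢ/σ²_total) = (6/5)·(1 − 9.57/25.93) = 0.757

α = 0.757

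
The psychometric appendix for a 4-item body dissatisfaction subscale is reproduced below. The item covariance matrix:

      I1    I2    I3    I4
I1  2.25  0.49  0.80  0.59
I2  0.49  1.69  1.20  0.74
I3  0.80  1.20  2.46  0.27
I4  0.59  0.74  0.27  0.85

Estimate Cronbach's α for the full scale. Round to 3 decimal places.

Cronbach's α = 0.707

Σσ²ᵢ = 2.25 + 1.69 + 2.46 + 0.85 = 7.25
Sum of off-diagonal covariances = 4.09
σ²_T = 7.25 + 2 × 4.09 = 15.43
α = (k/(k−1))·(1 − Σσ²ᵢ/σ²_T) = (4/3)·(1 − 7.25/15.43) = 0.707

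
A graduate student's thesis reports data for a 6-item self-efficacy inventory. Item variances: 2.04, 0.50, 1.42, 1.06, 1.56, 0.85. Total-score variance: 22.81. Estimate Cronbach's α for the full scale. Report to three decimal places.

ΣVar(i) = 2.04 + 0.50 + 1.42 + 1.06 + 1.56 + 0.85 = 7.43
α = (k/(k−1))·(1 − ΣVar(i)/Var(T)) = (6/5)·(1 − 7.43/22.81) = 0.809

Cronbach's α = 0.809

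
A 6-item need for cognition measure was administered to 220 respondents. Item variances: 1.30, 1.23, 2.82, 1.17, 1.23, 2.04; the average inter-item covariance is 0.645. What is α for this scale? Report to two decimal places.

Σσ²ᵢ = 1.30 + 1.23 + 2.82 + 1.17 + 1.23 + 2.04 = 9.79
Sum of the 15 distinct covariances = 15 × 0.645 = 9.675
σ²_total = Σσ²ᵢ + 2·Σcov = 9.79 + 2 × 9.675 = 29.140
α = (6/5)·(1 − 9.79/29.140) = 0.80

α = 0.80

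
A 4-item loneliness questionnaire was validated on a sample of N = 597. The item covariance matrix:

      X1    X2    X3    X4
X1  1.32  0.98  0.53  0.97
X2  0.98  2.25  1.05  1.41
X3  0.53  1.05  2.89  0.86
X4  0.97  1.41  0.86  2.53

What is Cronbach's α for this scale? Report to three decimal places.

Σσ²ᵢ = 1.32 + 2.25 + 2.89 + 2.53 = 8.99
Sum of the distinct covariances = 5.80
total variance = 8.99 + 2 × 5.80 = 20.59
α = (k/(k−1))·(1 − Σσ²ᵢ/total variance) = (4/3)·(1 − 8.99/20.59) = 0.751

α = 0.751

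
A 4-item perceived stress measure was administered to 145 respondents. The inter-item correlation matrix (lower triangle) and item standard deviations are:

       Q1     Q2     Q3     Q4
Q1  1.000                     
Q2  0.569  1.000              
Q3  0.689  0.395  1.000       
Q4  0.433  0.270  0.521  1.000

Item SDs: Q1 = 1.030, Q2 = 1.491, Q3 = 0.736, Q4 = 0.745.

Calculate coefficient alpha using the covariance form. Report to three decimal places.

Σσ²ᵢ = 1.030² + 1.491² + 0.736² + 0.745² = 4.3807
Covariances σ_ij = r_ij · s_i · s_j:
  σ(Q1,Q2) = 0.569 × 1.030 × 1.491 = 0.8738
  σ(Q1,Q3) = 0.689 × 1.030 × 0.736 = 0.5223
  σ(Q1,Q4) = 0.433 × 1.030 × 0.745 = 0.3323
  σ(Q2,Q3) = 0.395 × 1.491 × 0.736 = 0.4335
  σ(Q2,Q4) = 0.270 × 1.491 × 0.745 = 0.2999
  σ(Q3,Q4) = 0.521 × 0.736 × 0.745 = 0.2857
σ²_T = Σσ²ᵢ + 2·Σσ_ij = 4.3807 + 2 × 2.7475 = 9.8757
α = (4/3)·(1 − 4.3807/9.8757) = 0.742

α = 0.742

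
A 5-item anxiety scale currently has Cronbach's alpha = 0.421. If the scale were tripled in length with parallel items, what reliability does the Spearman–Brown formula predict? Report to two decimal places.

predicted reliability = 0.69

Length factor m = 3
α' = m·α / (1 + (m−1)·α)
   = 3 × 0.421 / (1 + (3 − 1) × 0.421)
   = 1.2630 / 1.8420 = 0.69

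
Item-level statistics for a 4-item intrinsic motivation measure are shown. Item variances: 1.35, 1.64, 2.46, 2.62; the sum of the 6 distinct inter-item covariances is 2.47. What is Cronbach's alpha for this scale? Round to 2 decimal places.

Cronbach's alpha = 0.51

Σσᵢ² = 1.35 + 1.64 + 2.46 + 2.62 = 8.07
Sum of distinct covariances = 2.47
σ²_T = Σσᵢ² + 2·Σcov = 8.07 + 2 × 2.47 = 13.01
α = (4/3)·(1 − 8.07/13.01) = 0.51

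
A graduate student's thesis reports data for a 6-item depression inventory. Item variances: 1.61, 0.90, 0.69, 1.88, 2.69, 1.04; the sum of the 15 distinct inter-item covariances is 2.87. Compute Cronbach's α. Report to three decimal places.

Σσ²ᵢ = 1.61 + 0.90 + 0.69 + 1.88 + 2.69 + 1.04 = 8.81
Sum of distinct covariances = 2.87
σ²_total = Σσ²ᵢ + 2·Σcov = 8.81 + 2 × 2.87 = 14.55
α = (6/5)·(1 − 8.81/14.55) = 0.473

α = 0.473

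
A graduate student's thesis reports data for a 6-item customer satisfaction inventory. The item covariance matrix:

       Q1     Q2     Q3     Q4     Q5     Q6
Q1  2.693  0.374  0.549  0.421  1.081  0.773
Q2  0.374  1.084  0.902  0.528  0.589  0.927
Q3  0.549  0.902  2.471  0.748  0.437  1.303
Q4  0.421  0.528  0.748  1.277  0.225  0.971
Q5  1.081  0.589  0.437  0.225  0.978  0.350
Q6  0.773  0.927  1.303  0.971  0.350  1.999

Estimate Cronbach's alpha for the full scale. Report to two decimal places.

sum of item variances = 2.693 + 1.084 + 2.471 + 1.277 + 0.978 + 1.999 = 10.502
Sum of the distinct covariances = 10.178
σ²_T = 10.502 + 2 × 10.178 = 30.858
α = (k/(k−1))·(1 − sum of item variances/σ²_T) = (6/5)·(1 − 10.502/30.858) = 0.79

α = 0.79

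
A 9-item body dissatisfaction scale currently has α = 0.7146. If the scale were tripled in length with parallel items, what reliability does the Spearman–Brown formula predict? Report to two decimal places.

Length factor m = 3
α' = m·α / (1 + (m−1)·α)
   = 3 × 0.7146 / (1 + (3 − 1) × 0.7146)
   = 2.1438 / 2.4292 = 0.88

predicted reliability = 0.88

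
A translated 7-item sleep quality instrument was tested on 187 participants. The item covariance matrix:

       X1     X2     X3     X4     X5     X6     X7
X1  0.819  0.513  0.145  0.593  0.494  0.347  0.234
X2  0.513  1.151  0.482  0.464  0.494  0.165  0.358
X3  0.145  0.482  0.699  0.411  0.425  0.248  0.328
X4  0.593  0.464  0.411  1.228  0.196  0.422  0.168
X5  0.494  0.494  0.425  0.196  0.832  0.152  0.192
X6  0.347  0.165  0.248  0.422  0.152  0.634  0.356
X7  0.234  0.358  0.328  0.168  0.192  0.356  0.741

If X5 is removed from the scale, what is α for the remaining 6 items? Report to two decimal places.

Remaining items: X1, X2, X3, X4, X6, X7 (k = 6).
ΣVar(i) = 0.819 + 1.151 + 0.699 + 1.228 + 0.634 + 0.741 = 5.272
σ²_total = 5.272 + 2 × 5.234 = 15.740
α (item deleted) = (6/5)·(1 − 5.272/15.740) = 0.80

α = 0.80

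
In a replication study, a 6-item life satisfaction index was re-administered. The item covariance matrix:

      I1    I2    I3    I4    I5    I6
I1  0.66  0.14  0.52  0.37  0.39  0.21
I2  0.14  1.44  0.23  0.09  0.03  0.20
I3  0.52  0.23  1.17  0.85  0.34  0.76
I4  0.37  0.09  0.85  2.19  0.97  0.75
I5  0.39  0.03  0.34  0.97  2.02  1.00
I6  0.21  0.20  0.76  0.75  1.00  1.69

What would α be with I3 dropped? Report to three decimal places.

Remaining items: I1, I2, I4, I5, I6 (k = 5).
ΣVar(i) = 0.66 + 1.44 + 2.19 + 2.02 + 1.69 = 8.00
total variance = 8.00 + 2 × 4.15 = 16.30
α (item deleted) = (5/4)·(1 − 8.00/16.30) = 0.637

α = 0.637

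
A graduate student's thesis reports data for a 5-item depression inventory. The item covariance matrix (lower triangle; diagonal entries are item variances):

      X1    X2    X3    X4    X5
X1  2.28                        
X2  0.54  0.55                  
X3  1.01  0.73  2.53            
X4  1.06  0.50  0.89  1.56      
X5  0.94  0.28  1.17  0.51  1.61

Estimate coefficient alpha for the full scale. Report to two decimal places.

Σσ²ᵢ = 2.28 + 0.55 + 2.53 + 1.56 + 1.61 = 8.53
Sum of off-diagonal covariances = 7.63
σ²_total = 8.53 + 2 × 7.63 = 23.79
α = (k/(k−1))·(1 − Σσ²ᵢ/σ²_total) = (5/4)·(1 − 8.53/23.79) = 0.80

coefficient alpha = 0.80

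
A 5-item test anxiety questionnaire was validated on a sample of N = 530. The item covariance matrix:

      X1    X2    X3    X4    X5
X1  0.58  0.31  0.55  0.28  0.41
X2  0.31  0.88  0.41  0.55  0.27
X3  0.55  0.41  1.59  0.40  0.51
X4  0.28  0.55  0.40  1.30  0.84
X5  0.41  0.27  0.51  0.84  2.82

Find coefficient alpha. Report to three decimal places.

coefficient alpha = 0.698

ΣVar(i) = 0.58 + 0.88 + 1.59 + 1.30 + 2.82 = 7.17
Sum of the distinct covariances = 4.53
σ²_total = 7.17 + 2 × 4.53 = 16.23
α = (k/(k−1))·(1 − ΣVar(i)/σ²_total) = (5/4)·(1 − 7.17/16.23) = 0.698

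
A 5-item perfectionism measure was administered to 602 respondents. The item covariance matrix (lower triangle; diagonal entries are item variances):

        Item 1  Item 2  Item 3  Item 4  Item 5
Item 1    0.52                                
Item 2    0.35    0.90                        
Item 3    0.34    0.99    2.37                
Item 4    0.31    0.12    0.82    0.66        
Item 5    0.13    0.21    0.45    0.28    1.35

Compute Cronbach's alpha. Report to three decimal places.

Cronbach's alpha = 0.725

Σσᵢ² = 0.52 + 0.90 + 2.37 + 0.66 + 1.35 = 5.80
Sum of the distinct covariances = 4.00
σ²_T = 5.80 + 2 × 4.00 = 13.80
α = (k/(k−1))·(1 − Σσᵢ²/σ²_T) = (5/4)·(1 − 5.80/13.80) = 0.725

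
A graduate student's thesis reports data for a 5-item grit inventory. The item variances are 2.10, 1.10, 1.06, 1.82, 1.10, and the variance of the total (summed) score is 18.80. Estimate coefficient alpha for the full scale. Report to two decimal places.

coefficient alpha = 0.77

Σσᵢ² = 2.10 + 1.10 + 1.06 + 1.82 + 1.10 = 7.18
α = (k/(k−1))·(1 − Σσᵢ²/total variance) = (5/4)·(1 − 7.18/18.80) = 0.77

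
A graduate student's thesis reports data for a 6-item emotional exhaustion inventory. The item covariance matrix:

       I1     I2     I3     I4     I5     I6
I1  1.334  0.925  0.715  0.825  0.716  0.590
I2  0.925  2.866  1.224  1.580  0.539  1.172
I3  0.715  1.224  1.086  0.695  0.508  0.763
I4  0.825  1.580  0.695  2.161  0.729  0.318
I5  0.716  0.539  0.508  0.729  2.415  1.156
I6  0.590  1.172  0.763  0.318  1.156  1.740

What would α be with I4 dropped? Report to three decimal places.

Remaining items: I1, I2, I3, I5, I6 (k = 5).
Σσᵢ² = 1.334 + 2.866 + 1.086 + 2.415 + 1.740 = 9.441
σ²_total = 9.441 + 2 × 8.308 = 26.057
α (item deleted) = (5/4)·(1 − 9.441/26.057) = 0.797

α = 0.797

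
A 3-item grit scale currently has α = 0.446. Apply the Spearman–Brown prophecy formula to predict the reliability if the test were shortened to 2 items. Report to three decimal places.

Length factor m = 2/3 = 0.6667
α' = m·α / (1 − (1−m)·α)
   = 2/3 × 0.446 / (1 − (1 − 2/3) × 0.446)
   = 0.2973 / 0.8513 = 0.349

predicted reliability = 0.349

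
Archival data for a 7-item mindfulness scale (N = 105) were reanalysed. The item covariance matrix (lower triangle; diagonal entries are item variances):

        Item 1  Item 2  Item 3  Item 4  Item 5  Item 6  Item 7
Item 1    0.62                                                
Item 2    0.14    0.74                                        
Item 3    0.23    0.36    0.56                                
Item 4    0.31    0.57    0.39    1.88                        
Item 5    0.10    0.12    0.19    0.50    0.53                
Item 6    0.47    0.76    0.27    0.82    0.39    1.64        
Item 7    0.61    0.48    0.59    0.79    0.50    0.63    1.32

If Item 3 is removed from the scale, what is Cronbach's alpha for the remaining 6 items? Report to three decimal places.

Remaining items: Item 1, Item 2, Item 4, Item 5, Item 6, Item 7 (k = 6).
sum of item variances = 0.62 + 0.74 + 1.88 + 0.53 + 1.64 + 1.32 = 6.73
Var(T) = 6.73 + 2 × 7.19 = 21.11
α (item deleted) = (6/5)·(1 − 6.73/21.11) = 0.817

α = 0.817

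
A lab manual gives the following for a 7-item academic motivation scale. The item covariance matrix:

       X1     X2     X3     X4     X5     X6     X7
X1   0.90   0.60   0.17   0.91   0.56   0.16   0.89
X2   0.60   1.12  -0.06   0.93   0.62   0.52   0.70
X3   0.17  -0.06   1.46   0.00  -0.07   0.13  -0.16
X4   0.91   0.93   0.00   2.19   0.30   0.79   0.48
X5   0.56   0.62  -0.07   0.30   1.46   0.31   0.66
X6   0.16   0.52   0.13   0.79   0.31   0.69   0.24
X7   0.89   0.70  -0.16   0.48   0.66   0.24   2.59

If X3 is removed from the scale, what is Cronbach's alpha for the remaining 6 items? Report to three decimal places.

α = 0.791

Remaining items: X1, X2, X4, X5, X6, X7 (k = 6).
Σσᵢ² = 0.90 + 1.12 + 2.19 + 1.46 + 0.69 + 2.59 = 8.95
σ²_total = 8.95 + 2 × 8.67 = 26.29
α (item deleted) = (6/5)·(1 − 8.95/26.29) = 0.791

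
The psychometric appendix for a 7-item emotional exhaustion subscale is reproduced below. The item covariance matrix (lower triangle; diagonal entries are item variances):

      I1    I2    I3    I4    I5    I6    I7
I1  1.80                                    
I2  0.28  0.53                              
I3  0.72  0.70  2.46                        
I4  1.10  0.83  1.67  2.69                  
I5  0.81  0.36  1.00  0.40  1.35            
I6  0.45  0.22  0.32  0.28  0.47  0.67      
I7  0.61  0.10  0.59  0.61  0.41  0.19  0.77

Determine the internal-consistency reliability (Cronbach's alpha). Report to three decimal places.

sum of item variances = 1.80 + 0.53 + 2.46 + 2.69 + 1.35 + 0.67 + 0.77 = 10.27
Sum of the distinct covariances = 12.12
σ²_total = 10.27 + 2 × 12.12 = 34.51
α = (k/(k−1))·(1 − sum of item variances/σ²_total) = (7/6)·(1 − 10.27/34.51) = 0.819

α = 0.819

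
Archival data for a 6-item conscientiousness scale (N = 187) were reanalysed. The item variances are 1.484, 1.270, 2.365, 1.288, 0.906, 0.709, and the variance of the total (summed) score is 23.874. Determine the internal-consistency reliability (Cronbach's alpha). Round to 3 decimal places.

Σσᵢ² = 1.484 + 1.270 + 2.365 + 1.288 + 0.906 + 0.709 = 8.022
α = (k/(k−1))·(1 − Σσᵢ²/Var(T)) = (6/5)·(1 − 8.022/23.874) = 0.797

Cronbach's alpha = 0.797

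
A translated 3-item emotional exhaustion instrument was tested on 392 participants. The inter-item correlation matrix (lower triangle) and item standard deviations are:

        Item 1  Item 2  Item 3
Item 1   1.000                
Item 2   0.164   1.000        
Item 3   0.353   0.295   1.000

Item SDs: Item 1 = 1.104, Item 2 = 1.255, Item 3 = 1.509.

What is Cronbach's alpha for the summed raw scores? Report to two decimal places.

Σσ²ᵢ = 1.104² + 1.255² + 1.509² = 5.0709
Covariances σ_ij = r_ij · s_i · s_j:
  σ(Item 1,Item 2) = 0.164 × 1.104 × 1.255 = 0.2272
  σ(Item 1,Item 3) = 0.353 × 1.104 × 1.509 = 0.5881
  σ(Item 2,Item 3) = 0.295 × 1.255 × 1.509 = 0.5587
σ²_T = Σσ²ᵢ + 2·Σσ_ij = 5.0709 + 2 × 1.3740 = 7.8189
α = (3/2)·(1 − 5.0709/7.8189) = 0.53

α = 0.53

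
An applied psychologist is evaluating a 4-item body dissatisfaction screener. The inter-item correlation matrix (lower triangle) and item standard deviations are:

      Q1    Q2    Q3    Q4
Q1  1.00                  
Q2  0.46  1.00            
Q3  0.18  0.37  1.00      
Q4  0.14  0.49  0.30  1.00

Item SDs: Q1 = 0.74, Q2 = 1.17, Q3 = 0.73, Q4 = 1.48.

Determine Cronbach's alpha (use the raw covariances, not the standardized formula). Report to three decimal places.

Cronbach's alpha = 0.639

Σσ²ᵢ = 0.74² + 1.17² + 0.73² + 1.48² = 4.6398
Covariances σ_ij = r_ij · s_i · s_j:
  σ(Q1,Q2) = 0.46 × 0.74 × 1.17 = 0.3983
  σ(Q1,Q3) = 0.18 × 0.74 × 0.73 = 0.0972
  σ(Q1,Q4) = 0.14 × 0.74 × 1.48 = 0.1533
  σ(Q2,Q3) = 0.37 × 1.17 × 0.73 = 0.3160
  σ(Q2,Q4) = 0.49 × 1.17 × 1.48 = 0.8485
  σ(Q3,Q4) = 0.30 × 0.73 × 1.48 = 0.3241
σ²_T = Σσ²ᵢ + 2·Σσ_ij = 4.6398 + 2 × 2.1374 = 8.9146
α = (4/3)·(1 − 4.6398/8.9146) = 0.639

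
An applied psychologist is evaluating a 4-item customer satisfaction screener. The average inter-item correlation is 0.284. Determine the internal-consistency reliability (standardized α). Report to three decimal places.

standardized α = 0.613

Standardized α = k·r̄ / (1 + (k−1)·r̄) = 4 × 0.284 / (1 + 3 × 0.284)
  = 1.1360 / 1.8520 = 0.613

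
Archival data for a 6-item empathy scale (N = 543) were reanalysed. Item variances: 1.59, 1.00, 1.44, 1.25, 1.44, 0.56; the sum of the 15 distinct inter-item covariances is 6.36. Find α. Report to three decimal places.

Σσ²ᵢ = 1.59 + 1.00 + 1.44 + 1.25 + 1.44 + 0.56 = 7.28
Sum of distinct covariances = 6.36
Var(T) = Σσ²ᵢ + 2·Σcov = 7.28 + 2 × 6.36 = 20.00
α = (6/5)·(1 − 7.28/20.00) = 0.763

α = 0.763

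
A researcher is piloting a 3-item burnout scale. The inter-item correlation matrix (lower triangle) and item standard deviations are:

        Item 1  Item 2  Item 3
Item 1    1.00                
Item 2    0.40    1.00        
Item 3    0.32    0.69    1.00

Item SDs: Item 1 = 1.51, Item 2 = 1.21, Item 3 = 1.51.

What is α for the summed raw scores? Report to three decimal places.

Σσ²ᵢ = 1.51² + 1.21² + 1.51² = 6.0243
Covariances σ_ij = r_ij · s_i · s_j:
  σ(Item 1,Item 2) = 0.40 × 1.51 × 1.21 = 0.7308
  σ(Item 1,Item 3) = 0.32 × 1.51 × 1.51 = 0.7296
  σ(Item 2,Item 3) = 0.69 × 1.21 × 1.51 = 1.2607
σ²_T = Σσ²ᵢ + 2·Σσ_ij = 6.0243 + 2 × 2.7211 = 11.4665
α = (3/2)·(1 − 6.0243/11.4665) = 0.712

α = 0.712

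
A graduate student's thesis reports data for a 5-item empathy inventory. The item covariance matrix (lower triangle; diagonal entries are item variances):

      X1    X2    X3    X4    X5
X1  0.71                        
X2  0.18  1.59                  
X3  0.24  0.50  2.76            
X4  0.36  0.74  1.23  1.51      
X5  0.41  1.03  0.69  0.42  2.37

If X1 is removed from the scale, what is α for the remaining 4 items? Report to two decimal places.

α = 0.70

Remaining items: X2, X3, X4, X5 (k = 4).
sum of item variances = 1.59 + 2.76 + 1.51 + 2.37 = 8.23
Var(T) = 8.23 + 2 × 4.61 = 17.45
α (item deleted) = (4/3)·(1 − 8.23/17.45) = 0.70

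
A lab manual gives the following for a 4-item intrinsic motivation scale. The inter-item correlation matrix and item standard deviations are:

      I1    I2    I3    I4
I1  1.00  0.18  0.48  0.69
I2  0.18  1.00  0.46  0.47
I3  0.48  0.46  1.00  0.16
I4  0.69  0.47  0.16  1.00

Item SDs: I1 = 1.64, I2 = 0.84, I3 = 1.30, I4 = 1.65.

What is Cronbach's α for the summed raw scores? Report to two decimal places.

Cronbach's α = 0.72

Σσ²ᵢ = 1.64² + 0.84² + 1.30² + 1.65² = 7.8077
Covariances σ_ij = r_ij · s_i · s_j:
  σ(I1,I2) = 0.18 × 1.64 × 0.84 = 0.2480
  σ(I1,I3) = 0.48 × 1.64 × 1.30 = 1.0234
  σ(I1,I4) = 0.69 × 1.64 × 1.65 = 1.8671
  σ(I2,I3) = 0.46 × 0.84 × 1.30 = 0.5023
  σ(I2,I4) = 0.47 × 0.84 × 1.65 = 0.6514
  σ(I3,I4) = 0.16 × 1.30 × 1.65 = 0.3432
σ²_T = Σσ²ᵢ + 2·Σσ_ij = 7.8077 + 2 × 4.6354 = 17.0785
α = (4/3)·(1 − 7.8077/17.0785) = 0.72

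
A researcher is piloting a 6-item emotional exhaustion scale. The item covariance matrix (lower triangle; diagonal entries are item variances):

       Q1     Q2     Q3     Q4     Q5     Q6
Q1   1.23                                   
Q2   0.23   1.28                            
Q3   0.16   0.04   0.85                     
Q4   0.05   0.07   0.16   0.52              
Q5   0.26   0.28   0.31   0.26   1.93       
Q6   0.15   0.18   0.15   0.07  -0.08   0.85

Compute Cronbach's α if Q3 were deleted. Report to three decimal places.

Cronbach's α = 0.420

Remaining items: Q1, Q2, Q4, Q5, Q6 (k = 5).
Σσᵢ² = 1.23 + 1.28 + 0.52 + 1.93 + 0.85 = 5.81
Var(T) = 5.81 + 2 × 1.47 = 8.75
α (item deleted) = (5/4)·(1 − 5.81/8.75) = 0.420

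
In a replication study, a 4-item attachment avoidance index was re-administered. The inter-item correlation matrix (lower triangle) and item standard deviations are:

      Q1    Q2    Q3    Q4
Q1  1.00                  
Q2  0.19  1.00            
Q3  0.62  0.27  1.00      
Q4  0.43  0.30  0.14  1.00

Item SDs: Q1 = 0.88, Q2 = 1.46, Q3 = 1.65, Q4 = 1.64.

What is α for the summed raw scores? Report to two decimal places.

α = 0.61

Σσ²ᵢ = 0.88² + 1.46² + 1.65² + 1.64² = 8.3181
Covariances σ_ij = r_ij · s_i · s_j:
  σ(Q1,Q2) = 0.19 × 0.88 × 1.46 = 0.2441
  σ(Q1,Q3) = 0.62 × 0.88 × 1.65 = 0.9002
  σ(Q1,Q4) = 0.43 × 0.88 × 1.64 = 0.6206
  σ(Q2,Q3) = 0.27 × 1.46 × 1.65 = 0.6504
  σ(Q2,Q4) = 0.30 × 1.46 × 1.64 = 0.7183
  σ(Q3,Q4) = 0.14 × 1.65 × 1.64 = 0.3788
σ²_T = Σσ²ᵢ + 2·Σσ_ij = 8.3181 + 2 × 3.5124 = 15.3429
α = (4/3)·(1 − 8.3181/15.3429) = 0.61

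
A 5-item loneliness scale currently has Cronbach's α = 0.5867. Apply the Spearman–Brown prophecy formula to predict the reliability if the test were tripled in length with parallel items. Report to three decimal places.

predicted reliability = 0.810

Length factor m = 3
α' = m·α / (1 + (m−1)·α)
   = 3 × 0.5867 / (1 + (3 − 1) × 0.5867)
   = 1.7601 / 2.1734 = 0.810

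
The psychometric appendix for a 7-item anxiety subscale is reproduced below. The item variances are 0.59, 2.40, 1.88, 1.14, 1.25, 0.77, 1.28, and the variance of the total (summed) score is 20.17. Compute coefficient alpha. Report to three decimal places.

sum of item variances = 0.59 + 2.40 + 1.88 + 1.14 + 1.25 + 0.77 + 1.28 = 9.31
α = (k/(k−1))·(1 − sum of item variances/σ²_total) = (7/6)·(1 − 9.31/20.17) = 0.628

α = 0.628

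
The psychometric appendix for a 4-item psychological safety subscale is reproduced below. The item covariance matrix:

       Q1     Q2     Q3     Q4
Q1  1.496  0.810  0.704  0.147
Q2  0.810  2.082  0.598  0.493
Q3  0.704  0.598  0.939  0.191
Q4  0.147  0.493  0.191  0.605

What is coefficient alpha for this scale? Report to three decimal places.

coefficient alpha = 0.713

Σσᵢ² = 1.496 + 2.082 + 0.939 + 0.605 = 5.122
Sum of the distinct covariances = 2.943
Var(T) = 5.122 + 2 × 2.943 = 11.008
α = (k/(k−1))·(1 − Σσᵢ²/Var(T)) = (4/3)·(1 − 5.122/11.008) = 0.713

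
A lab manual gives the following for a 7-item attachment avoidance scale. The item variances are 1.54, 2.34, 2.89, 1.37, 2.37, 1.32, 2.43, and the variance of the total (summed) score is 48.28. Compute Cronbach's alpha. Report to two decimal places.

Cronbach's alpha = 0.82

ΣVar(i) = 1.54 + 2.34 + 2.89 + 1.37 + 2.37 + 1.32 + 2.43 = 14.26
α = (k/(k−1))·(1 − ΣVar(i)/total variance) = (7/6)·(1 − 14.26/48.28) = 0.82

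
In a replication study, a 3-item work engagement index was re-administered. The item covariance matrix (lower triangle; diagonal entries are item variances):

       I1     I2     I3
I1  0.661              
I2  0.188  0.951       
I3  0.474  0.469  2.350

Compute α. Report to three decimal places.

sum of item variances = 0.661 + 0.951 + 2.350 = 3.962
Sum of the distinct covariances = 1.131
σ²_T = 3.962 + 2 × 1.131 = 6.224
α = (k/(k−1))·(1 − sum of item variances/σ²_T) = (3/2)·(1 − 3.962/6.224) = 0.545

α = 0.545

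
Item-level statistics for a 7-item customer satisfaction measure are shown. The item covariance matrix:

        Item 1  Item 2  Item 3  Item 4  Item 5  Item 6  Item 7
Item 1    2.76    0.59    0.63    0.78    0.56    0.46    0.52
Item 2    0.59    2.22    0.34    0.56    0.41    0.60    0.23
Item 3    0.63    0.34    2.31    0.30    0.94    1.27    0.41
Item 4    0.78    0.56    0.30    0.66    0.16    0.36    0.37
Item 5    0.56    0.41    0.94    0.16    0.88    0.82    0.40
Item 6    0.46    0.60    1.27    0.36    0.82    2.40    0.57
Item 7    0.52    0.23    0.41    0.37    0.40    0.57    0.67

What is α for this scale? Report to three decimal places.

Σσ²ᵢ = 2.76 + 2.22 + 2.31 + 0.66 + 0.88 + 2.40 + 0.67 = 11.90
Sum of the distinct covariances = 11.28
Var(T) = 11.90 + 2 × 11.28 = 34.46
α = (k/(k−1))·(1 − Σσ²ᵢ/Var(T)) = (7/6)·(1 − 11.90/34.46) = 0.764

α = 0.764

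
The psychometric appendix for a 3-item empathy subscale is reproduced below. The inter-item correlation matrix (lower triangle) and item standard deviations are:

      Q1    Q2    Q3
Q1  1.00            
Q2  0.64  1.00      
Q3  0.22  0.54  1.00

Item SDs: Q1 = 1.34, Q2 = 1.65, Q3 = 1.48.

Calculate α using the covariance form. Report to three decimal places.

α = 0.729

Σσ²ᵢ = 1.34² + 1.65² + 1.48² = 6.7085
Covariances σ_ij = r_ij · s_i · s_j:
  σ(Q1,Q2) = 0.64 × 1.34 × 1.65 = 1.4150
  σ(Q1,Q3) = 0.22 × 1.34 × 1.48 = 0.4363
  σ(Q2,Q3) = 0.54 × 1.65 × 1.48 = 1.3187
σ²_T = Σσ²ᵢ + 2·Σσ_ij = 6.7085 + 2 × 3.1700 = 13.0485
α = (3/2)·(1 − 6.7085/13.0485) = 0.729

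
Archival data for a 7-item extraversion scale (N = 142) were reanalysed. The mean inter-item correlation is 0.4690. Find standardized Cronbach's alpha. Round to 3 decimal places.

Standardized α = k·r̄ / (1 + (k−1)·r̄) = 7 × 0.4690 / (1 + 6 × 0.4690)
  = 3.2830 / 3.8140 = 0.861

standardized Cronbach's alpha = 0.861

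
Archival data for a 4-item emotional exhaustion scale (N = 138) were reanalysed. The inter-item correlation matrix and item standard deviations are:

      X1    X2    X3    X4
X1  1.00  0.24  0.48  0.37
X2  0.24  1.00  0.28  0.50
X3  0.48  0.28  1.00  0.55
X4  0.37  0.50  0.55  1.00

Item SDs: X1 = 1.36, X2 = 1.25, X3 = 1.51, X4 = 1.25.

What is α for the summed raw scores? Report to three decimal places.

α = 0.729

Σσ²ᵢ = 1.36² + 1.25² + 1.51² + 1.25² = 7.2547
Covariances σ_ij = r_ij · s_i · s_j:
  σ(X1,X2) = 0.24 × 1.36 × 1.25 = 0.4080
  σ(X1,X3) = 0.48 × 1.36 × 1.51 = 0.9857
  σ(X1,X4) = 0.37 × 1.36 × 1.25 = 0.6290
  σ(X2,X3) = 0.28 × 1.25 × 1.51 = 0.5285
  σ(X2,X4) = 0.50 × 1.25 × 1.25 = 0.7812
  σ(X3,X4) = 0.55 × 1.51 × 1.25 = 1.0381
σ²_T = Σσ²ᵢ + 2·Σσ_ij = 7.2547 + 2 × 4.3705 = 15.9957
α = (4/3)·(1 − 7.2547/15.9957) = 0.729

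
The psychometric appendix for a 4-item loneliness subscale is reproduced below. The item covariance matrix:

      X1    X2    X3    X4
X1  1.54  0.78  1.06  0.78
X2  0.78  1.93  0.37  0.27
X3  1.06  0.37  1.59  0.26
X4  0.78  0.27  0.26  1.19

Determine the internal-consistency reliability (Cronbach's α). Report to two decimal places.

sum of item variances = 1.54 + 1.93 + 1.59 + 1.19 = 6.25
Sum of off-diagonal covariances = 3.52
σ²_T = 6.25 + 2 × 3.52 = 13.29
α = (k/(k−1))·(1 − sum of item variances/σ²_T) = (4/3)·(1 − 6.25/13.29) = 0.71

Cronbach's α = 0.71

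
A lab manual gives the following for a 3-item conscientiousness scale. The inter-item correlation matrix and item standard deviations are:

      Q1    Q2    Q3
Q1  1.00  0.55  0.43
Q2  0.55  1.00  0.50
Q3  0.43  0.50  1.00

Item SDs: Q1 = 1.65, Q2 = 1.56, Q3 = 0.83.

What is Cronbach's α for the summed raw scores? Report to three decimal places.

Σσ²ᵢ = 1.65² + 1.56² + 0.83² = 5.8450
Covariances σ_ij = r_ij · s_i · s_j:
  σ(Q1,Q2) = 0.55 × 1.65 × 1.56 = 1.4157
  σ(Q1,Q3) = 0.43 × 1.65 × 0.83 = 0.5889
  σ(Q2,Q3) = 0.50 × 1.56 × 0.83 = 0.6474
σ²_T = Σσ²ᵢ + 2·Σσ_ij = 5.8450 + 2 × 2.6520 = 11.1490
α = (3/2)·(1 − 5.8450/11.1490) = 0.714

α = 0.714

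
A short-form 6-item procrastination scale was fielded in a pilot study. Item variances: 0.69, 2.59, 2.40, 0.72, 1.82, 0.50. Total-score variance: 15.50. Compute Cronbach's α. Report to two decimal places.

Cronbach's α = 0.52

sum of item variances = 0.69 + 2.59 + 2.40 + 0.72 + 1.82 + 0.50 = 8.72
α = (k/(k−1))·(1 − sum of item variances/σ²_total) = (6/5)·(1 − 8.72/15.50) = 0.52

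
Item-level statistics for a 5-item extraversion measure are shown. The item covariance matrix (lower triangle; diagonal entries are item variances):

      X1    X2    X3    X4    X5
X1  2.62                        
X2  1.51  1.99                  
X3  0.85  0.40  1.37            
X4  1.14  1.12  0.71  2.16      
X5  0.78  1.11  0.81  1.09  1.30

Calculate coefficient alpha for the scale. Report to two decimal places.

Σσᵢ² = 2.62 + 1.99 + 1.37 + 2.16 + 1.30 = 9.44
Sum of the distinct covariances = 9.52
σ²_T = 9.44 + 2 × 9.52 = 28.48
α = (k/(k−1))·(1 − Σσᵢ²/σ²_T) = (5/4)·(1 − 9.44/28.48) = 0.84

α = 0.84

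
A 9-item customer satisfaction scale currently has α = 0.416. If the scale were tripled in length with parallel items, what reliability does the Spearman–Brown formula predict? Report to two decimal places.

Length factor m = 3
α' = m·α / (1 + (m−1)·α)
   = 3 × 0.416 / (1 + (3 − 1) × 0.416)
   = 1.2480 / 1.8320 = 0.68

predicted reliability = 0.68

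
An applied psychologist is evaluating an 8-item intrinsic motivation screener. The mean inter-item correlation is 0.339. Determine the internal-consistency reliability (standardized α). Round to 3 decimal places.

Standardized α = k·r̄ / (1 + (k−1)·r̄) = 8 × 0.339 / (1 + 7 × 0.339)
  = 2.7120 / 3.3730 = 0.804

standardized α = 0.804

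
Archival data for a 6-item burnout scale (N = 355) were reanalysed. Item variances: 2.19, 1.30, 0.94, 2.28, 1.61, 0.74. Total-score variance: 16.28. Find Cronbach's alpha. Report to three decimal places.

Σσ²ᵢ = 2.19 + 1.30 + 0.94 + 2.28 + 1.61 + 0.74 = 9.06
α = (k/(k−1))·(1 − Σσ²ᵢ/total variance) = (6/5)·(1 − 9.06/16.28) = 0.532

Cronbach's alpha = 0.532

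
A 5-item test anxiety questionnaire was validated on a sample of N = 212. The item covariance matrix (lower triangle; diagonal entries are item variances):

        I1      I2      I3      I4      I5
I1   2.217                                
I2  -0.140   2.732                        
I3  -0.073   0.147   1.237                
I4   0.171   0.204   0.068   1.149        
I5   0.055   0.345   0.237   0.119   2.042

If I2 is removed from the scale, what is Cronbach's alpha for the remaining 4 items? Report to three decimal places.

Remaining items: I1, I3, I4, I5 (k = 4).
ΣVar(i) = 2.217 + 1.237 + 1.149 + 2.042 = 6.645
total variance = 6.645 + 2 × 0.577 = 7.799
α (item deleted) = (4/3)·(1 − 6.645/7.799) = 0.197

Cronbach's alpha = 0.197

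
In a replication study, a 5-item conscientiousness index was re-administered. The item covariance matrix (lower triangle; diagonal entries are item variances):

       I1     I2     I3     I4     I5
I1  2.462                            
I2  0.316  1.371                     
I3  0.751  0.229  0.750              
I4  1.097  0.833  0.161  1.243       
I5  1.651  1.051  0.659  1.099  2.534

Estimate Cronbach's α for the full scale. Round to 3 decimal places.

Cronbach's α = 0.816

Σσᵢ² = 2.462 + 1.371 + 0.750 + 1.243 + 2.534 = 8.360
Σ_{i<j} σ_ij = 7.847
total variance = 8.360 + 2 × 7.847 = 24.054
α = (k/(k−1))·(1 − Σσᵢ²/total variance) = (5/4)·(1 − 8.360/24.054) = 0.816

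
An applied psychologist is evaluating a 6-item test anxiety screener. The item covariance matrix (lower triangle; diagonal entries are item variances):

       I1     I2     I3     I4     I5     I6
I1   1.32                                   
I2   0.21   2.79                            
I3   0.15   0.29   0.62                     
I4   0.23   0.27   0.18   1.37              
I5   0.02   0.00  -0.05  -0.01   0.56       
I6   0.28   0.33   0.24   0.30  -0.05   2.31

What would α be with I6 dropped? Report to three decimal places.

Remaining items: I1, I2, I3, I4, I5 (k = 5).
Σσᵢ² = 1.32 + 2.79 + 0.62 + 1.37 + 0.56 = 6.66
total variance = 6.66 + 2 × 1.29 = 9.24
α (item deleted) = (5/4)·(1 − 6.66/9.24) = 0.349

α = 0.349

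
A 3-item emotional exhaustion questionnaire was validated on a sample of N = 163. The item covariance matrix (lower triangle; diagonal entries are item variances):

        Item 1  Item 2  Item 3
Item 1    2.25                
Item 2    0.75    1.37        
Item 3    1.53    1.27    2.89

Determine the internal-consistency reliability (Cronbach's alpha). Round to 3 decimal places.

α = 0.783

Σσ²ᵢ = 2.25 + 1.37 + 2.89 = 6.51
Sum of the distinct covariances = 3.55
σ²_T = 6.51 + 2 × 3.55 = 13.61
α = (k/(k−1))·(1 − Σσ²ᵢ/σ²_T) = (3/2)·(1 − 6.51/13.61) = 0.783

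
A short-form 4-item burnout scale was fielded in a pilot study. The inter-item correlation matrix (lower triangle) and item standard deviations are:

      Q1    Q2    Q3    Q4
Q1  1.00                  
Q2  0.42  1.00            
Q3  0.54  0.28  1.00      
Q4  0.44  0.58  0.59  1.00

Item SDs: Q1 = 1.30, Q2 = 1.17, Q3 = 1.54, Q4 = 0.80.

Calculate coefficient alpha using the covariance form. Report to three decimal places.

α = 0.754

Σσ²ᵢ = 1.30² + 1.17² + 1.54² + 0.80² = 6.0705
Covariances σ_ij = r_ij · s_i · s_j:
  σ(Q1,Q2) = 0.42 × 1.30 × 1.17 = 0.6388
  σ(Q1,Q3) = 0.54 × 1.30 × 1.54 = 1.0811
  σ(Q1,Q4) = 0.44 × 1.30 × 0.80 = 0.4576
  σ(Q2,Q3) = 0.28 × 1.17 × 1.54 = 0.5045
  σ(Q2,Q4) = 0.58 × 1.17 × 0.80 = 0.5429
  σ(Q3,Q4) = 0.59 × 1.54 × 0.80 = 0.7269
σ²_T = Σσ²ᵢ + 2·Σσ_ij = 6.0705 + 2 × 3.9518 = 13.9741
α = (4/3)·(1 − 6.0705/13.9741) = 0.754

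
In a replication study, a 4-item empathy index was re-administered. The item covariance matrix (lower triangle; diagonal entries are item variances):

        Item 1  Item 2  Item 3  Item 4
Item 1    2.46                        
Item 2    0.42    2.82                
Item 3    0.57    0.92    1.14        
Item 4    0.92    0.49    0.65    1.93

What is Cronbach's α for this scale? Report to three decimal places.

α = 0.650

Σσᵢ² = 2.46 + 2.82 + 1.14 + 1.93 = 8.35
Sum of the distinct covariances = 3.97
Var(T) = 8.35 + 2 × 3.97 = 16.29
α = (k/(k−1))·(1 − Σσᵢ²/Var(T)) = (4/3)·(1 − 8.35/16.29) = 0.650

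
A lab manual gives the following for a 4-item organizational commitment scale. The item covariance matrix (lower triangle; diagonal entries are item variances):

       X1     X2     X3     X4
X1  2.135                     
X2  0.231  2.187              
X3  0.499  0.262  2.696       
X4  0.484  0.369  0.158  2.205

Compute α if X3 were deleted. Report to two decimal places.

α = 0.37

Remaining items: X1, X2, X4 (k = 3).
Σσ²ᵢ = 2.135 + 2.187 + 2.205 = 6.527
σ²_T = 6.527 + 2 × 1.084 = 8.695
α (item deleted) = (3/2)·(1 − 6.527/8.695) = 0.37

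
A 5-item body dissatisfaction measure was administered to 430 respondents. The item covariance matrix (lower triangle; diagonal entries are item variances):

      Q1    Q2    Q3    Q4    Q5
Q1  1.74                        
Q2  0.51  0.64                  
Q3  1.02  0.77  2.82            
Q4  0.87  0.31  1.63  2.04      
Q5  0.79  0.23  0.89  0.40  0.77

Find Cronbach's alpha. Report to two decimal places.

Cronbach's alpha = 0.81

ΣVar(i) = 1.74 + 0.64 + 2.82 + 2.04 + 0.77 = 8.01
Sum of off-diagonal covariances = 7.42
σ²_T = 8.01 + 2 × 7.42 = 22.85
α = (k/(k−1))·(1 − ΣVar(i)/σ²_T) = (5/4)·(1 − 8.01/22.85) = 0.81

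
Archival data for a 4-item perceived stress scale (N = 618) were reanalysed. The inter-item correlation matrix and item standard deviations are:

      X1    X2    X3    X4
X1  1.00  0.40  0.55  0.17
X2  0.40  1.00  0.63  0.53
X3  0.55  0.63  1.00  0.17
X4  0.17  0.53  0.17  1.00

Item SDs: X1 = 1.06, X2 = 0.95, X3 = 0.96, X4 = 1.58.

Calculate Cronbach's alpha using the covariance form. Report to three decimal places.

Σσ²ᵢ = 1.06² + 0.95² + 0.96² + 1.58² = 5.4441
Covariances σ_ij = r_ij · s_i · s_j:
  σ(X1,X2) = 0.40 × 1.06 × 0.95 = 0.4028
  σ(X1,X3) = 0.55 × 1.06 × 0.96 = 0.5597
  σ(X1,X4) = 0.17 × 1.06 × 1.58 = 0.2847
  σ(X2,X3) = 0.63 × 0.95 × 0.96 = 0.5746
  σ(X2,X4) = 0.53 × 0.95 × 1.58 = 0.7955
  σ(X3,X4) = 0.17 × 0.96 × 1.58 = 0.2579
σ²_T = Σσ²ᵢ + 2·Σσ_ij = 5.4441 + 2 × 2.8752 = 11.1945
α = (4/3)·(1 − 5.4441/11.1945) = 0.685

α = 0.685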